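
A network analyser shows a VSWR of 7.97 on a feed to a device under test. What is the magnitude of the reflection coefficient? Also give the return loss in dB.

|Γ| ≈ 0.777; return loss ≈ 2.19 dB

|Γ| = (S − 1)/(S + 1) = (7.97 − 1)/(7.97 + 1) = 6.97/8.97
RL = −20·log₁₀|Γ| = −20·log₁₀(0.777)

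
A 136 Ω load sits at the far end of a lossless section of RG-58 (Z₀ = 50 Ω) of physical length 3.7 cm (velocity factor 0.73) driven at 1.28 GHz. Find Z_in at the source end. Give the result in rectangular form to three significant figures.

Z_in ≈ 19.1 − j9.25 Ω

λ = v/f = 0.73·c / 1.28 GHz = 0.171 m
βl = 2π·l/λ = 2π × 0.216 = 77.9°
tan(βl) = tan(77.9°) = 4.65
Z_in = Z_0·(Z_L + jZ_0·tanβl)/(Z_0 + jZ_L·tanβl)
     = 50·(136 + j232)/(50 + j632)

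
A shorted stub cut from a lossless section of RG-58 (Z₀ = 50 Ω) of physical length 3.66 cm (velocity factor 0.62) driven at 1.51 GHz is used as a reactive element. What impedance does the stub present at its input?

Z_in ≈ −j164 Ω

λ = v/f = 0.62·c / 1.51 GHz = 0.123 m
βl = 2π·l/λ = 2π × 0.297 = 107°
tan(βl) = -3.28
For a shorted stub, Z_in = jZ_0·tan(βl)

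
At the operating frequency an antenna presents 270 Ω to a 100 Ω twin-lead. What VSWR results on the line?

VSWR ≈ 2.7

Γ = (270 − 100)/(270 + 100) = 0.459
VSWR = (1 + 0.459)/(1 − 0.459)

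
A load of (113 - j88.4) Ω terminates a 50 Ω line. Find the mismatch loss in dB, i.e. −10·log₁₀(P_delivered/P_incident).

mismatch loss ≈ 1.82 dB

Γ = (63 − j88.4)/(163 − j88.4), |Γ| = 0.585
|Γ|² = 0.343, so P_del/P_inc = 1 − |Γ|² = 0.657
ML = −10·log₁₀(1 − |Γ|²)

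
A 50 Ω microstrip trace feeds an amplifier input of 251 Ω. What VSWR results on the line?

For a purely resistive load, VSWR = R_L/Z_0 or Z_0/R_L (whichever > 1) = 251/50

VSWR ≈ 5.02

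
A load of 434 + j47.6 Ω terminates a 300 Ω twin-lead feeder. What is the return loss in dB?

RL ≈ 14.3 dB

Γ = (134 + j47.6)/(734 + j47.6), |Γ| = 0.193
RL = −20·log₁₀|Γ| = −20·log₁₀(0.193)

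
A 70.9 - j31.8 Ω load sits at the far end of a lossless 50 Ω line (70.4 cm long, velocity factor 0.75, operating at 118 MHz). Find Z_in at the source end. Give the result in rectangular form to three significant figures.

Z_in ≈ 63 + j33.4 Ω

λ = v/f = 0.75·c / 118 MHz = 1.91 m
βl = 2π·l/λ = 2π × 0.369 = 133°
tan(βl) = tan(133°) = -1.08
Z_in = Z_0·(Z_L + jZ_0·tanβl)/(Z_0 + jZ_L·tanβl)
     = 50·(70.9 − j85.6)/(15.8 − j76.3)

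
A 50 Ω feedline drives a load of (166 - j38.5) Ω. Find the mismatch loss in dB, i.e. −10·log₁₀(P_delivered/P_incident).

Γ = (116 − j38.5)/(216 − j38.5), |Γ| = 0.557
|Γ|² = 0.31, so P_del/P_inc = 1 − |Γ|² = 0.69
ML = −10·log₁₀(1 − |Γ|²)

mismatch loss ≈ 1.61 dB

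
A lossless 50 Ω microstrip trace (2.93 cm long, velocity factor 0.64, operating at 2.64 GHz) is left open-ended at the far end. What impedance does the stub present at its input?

λ = v/f = 0.64·c / 2.64 GHz = 0.0727 m
βl = 2π·l/λ = 2π × 0.403 = 145°
tan(βl) = -0.699
For an open-ended stub, Z_in = −jZ_0·cot(βl) = −jZ_0/tan(βl)

Z_in ≈ +j71.5 Ω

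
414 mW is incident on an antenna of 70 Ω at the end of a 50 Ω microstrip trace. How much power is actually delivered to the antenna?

P_delivered ≈ 402 mW

Γ = (70 − 50)/(70 + 50) = 0.167
|Γ|² = 0.0278
P_refl = |Γ|²·P_inc = 11.5 mW, P_del = (1 − |Γ|²)·P_inc = 402 mW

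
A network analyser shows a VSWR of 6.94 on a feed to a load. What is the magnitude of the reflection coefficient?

|Γ| = (S − 1)/(S + 1) = (6.94 − 1)/(6.94 + 1) = 5.94/7.94

|Γ| ≈ 0.748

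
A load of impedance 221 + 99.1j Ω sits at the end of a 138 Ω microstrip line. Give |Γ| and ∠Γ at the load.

Γ = (Z_L − Z_0)/(Z_L + Z_0) = (83 + j99.1)/(359 + j99.1)
|Γ| = 129/372 = 0.347

Γ ≈ 0.347 ∠ 34.6°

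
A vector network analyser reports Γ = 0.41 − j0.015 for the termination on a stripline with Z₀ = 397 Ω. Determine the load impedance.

Z_L = Z_0·(1 + Γ)/(1 − Γ) = 397·(1.41 − j0.015)/(0.59 + j0.015)

Z_L ≈ 948 − j34.2 Ω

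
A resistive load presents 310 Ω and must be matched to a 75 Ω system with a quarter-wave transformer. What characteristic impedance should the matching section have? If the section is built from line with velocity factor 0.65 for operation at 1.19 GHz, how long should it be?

Z_qwt = √(Z_0·R_L) = √(75 × 310) = √23250
λ = 0.65·c/f = 0.164 m, so l = λ/4 = 0.041 m

Z_qwt ≈ 152 Ω; length ≈ 4.1 cm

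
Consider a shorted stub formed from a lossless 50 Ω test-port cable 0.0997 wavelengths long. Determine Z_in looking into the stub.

βl = 2π × 0.0997 = 35.9°
tan(βl) = 0.724
For a shorted stub, Z_in = jZ_0·tan(βl)

Z_in ≈ +j36.2 Ω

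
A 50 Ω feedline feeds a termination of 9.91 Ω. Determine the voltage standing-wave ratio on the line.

Γ = (9.91 − 50)/(9.91 + 50) = -0.669
VSWR = (1 + 0.669)/(1 − 0.669)

VSWR ≈ 5.05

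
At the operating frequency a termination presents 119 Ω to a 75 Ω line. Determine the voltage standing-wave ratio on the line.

VSWR ≈ 1.59

For a purely resistive load, VSWR = R_L/Z_0 or Z_0/R_L (whichever > 1) = 119/75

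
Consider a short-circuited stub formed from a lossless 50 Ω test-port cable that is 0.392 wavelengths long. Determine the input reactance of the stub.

βl = 2π × 0.392 = 141°
tan(βl) = -0.806
For a short-circuited stub, Z_in = jZ_0·tan(βl)

X_in ≈ -40.3 Ω (capacitive)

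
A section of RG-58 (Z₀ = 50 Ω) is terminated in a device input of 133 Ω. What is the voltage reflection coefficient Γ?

Γ = 0.454

Γ = (Z_L − Z_0)/(Z_L + Z_0) = (133 − 50)/(133 + 50) = 83/183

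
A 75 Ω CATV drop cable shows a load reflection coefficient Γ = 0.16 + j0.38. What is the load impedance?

Z_L ≈ 73.2 + j67.1 Ω

Z_L = Z_0·(1 + Γ)/(1 − Γ) = 75·(1.16 + j0.38)/(0.84 − j0.38)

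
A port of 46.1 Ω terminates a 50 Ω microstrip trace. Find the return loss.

Γ = (46.1 − 50)/(46.1 + 50) = -0.0406
RL = −20·log₁₀|Γ| = −20·log₁₀(0.0406)

RL ≈ 27.8 dB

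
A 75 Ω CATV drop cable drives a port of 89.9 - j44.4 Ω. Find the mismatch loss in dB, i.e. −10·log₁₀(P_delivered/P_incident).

mismatch loss ≈ 0.34 dB

Γ = (14.9 − j44.4)/(164.9 − j44.4), |Γ| = 0.274
|Γ|² = 0.0752, so P_del/P_inc = 1 − |Γ|² = 0.925
ML = −10·log₁₀(1 − |Γ|²)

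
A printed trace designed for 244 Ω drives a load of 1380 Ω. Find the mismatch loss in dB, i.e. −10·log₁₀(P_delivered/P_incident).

mismatch loss ≈ 2.92 dB

Γ = (1380 − 244)/(1380 + 244) = 0.7
|Γ|² = 0.489, so P_del/P_inc = 1 − |Γ|² = 0.511
ML = −10·log₁₀(1 − |Γ|²)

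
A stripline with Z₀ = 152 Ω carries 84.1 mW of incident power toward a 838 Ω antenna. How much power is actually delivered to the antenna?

Γ = (838 − 152)/(838 + 152) = 0.693
|Γ|² = 0.48
P_refl = |Γ|²·P_inc = 40.4 mW, P_del = (1 − |Γ|²)·P_inc = 43.7 mW

P_delivered ≈ 43.7 mW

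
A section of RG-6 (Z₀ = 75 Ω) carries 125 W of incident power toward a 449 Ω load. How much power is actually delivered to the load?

Γ = (449 − 75)/(449 + 75) = 0.714
|Γ|² = 0.509
P_refl = |Γ|²·P_inc = 63.7 W, P_del = (1 − |Γ|²)·P_inc = 61.3 W

P_delivered ≈ 61.3 W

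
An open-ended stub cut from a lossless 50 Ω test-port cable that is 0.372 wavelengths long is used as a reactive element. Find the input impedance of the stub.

βl = 2π × 0.372 = 134°
tan(βl) = -1.04
For an open-ended stub, Z_in = −jZ_0·cot(βl) = −jZ_0/tan(βl)

Z_in ≈ +j48.1 Ω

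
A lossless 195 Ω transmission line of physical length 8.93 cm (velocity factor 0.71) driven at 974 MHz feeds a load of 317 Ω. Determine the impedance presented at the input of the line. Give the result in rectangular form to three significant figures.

λ = v/f = 0.71·c / 974 MHz = 0.219 m
βl = 2π·l/λ = 2π × 0.408 = 147°
tan(βl) = tan(147°) = -0.649
Z_in = Z_0·(Z_L + jZ_0·tanβl)/(Z_0 + jZ_L·tanβl)
     = 195·(317 − j127)/(195 − j206)

Z_in ≈ 213 + j98.4 Ω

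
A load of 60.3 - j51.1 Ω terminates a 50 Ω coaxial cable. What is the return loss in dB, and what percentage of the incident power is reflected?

Γ = (10.3 − j51.1)/(110.3 − j51.1), |Γ| = 0.429
RL = −20·log₁₀(0.429) = 7.35 dB
P_refl/P_inc = |Γ|² = 0.184

RL ≈ 7.35 dB; 18.4% of incident power reflected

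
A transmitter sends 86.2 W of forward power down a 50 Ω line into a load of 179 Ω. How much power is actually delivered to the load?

Γ = (179 − 50)/(179 + 50) = 0.563
|Γ|² = 0.317
P_refl = |Γ|²·P_inc = 27.4 W, P_del = (1 − |Γ|²)·P_inc = 58.8 W

P_delivered ≈ 58.8 W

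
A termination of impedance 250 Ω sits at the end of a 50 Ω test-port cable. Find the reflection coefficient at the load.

Γ = (Z_L − Z_0)/(Z_L + Z_0) = (250 − 50)/(250 + 50) = 200/300

Γ = 0.667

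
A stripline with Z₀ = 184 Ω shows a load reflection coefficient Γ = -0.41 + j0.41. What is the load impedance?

Z_L = Z_0·(1 + Γ)/(1 − Γ) = 184·(0.59 + j0.41)/(1.41 − j0.41)

Z_L ≈ 56.6 + j70 Ω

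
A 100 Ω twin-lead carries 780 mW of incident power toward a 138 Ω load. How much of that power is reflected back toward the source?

Γ = (138 − 100)/(138 + 100) = 0.16
|Γ|² = 0.0255
P_refl = |Γ|²·P_inc = 19.9 mW, P_del = (1 − |Γ|²)·P_inc = 760 mW

P_reflected ≈ 19.9 mW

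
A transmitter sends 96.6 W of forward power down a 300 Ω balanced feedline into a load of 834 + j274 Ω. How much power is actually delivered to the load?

|Γ| = |(534 + j274)/(1134 + j274)| = 0.514
|Γ|² = 0.265
P_refl = |Γ|²·P_inc = 25.6 W, P_del = (1 − |Γ|²)·P_inc = 71 W

P_delivered ≈ 71 W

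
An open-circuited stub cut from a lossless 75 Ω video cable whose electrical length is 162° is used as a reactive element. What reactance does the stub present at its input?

tan(βl) = -0.325
For an open-circuited stub, Z_in = −jZ_0·cot(βl) = −jZ_0/tan(βl)

X_in ≈ 231 Ω (inductive)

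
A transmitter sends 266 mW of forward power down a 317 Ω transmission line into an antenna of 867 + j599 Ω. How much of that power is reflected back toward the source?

P_reflected ≈ 99.9 mW

|Γ| = |(550 + j599)/(1184 + j599)| = 0.613
|Γ|² = 0.376
P_refl = |Γ|²·P_inc = 99.9 mW, P_del = (1 − |Γ|²)·P_inc = 166 mW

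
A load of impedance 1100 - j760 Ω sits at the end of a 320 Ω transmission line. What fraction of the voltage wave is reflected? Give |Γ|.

|Γ| ≈ 0.676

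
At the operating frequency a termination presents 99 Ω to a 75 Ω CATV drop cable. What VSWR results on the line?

Γ = (99 − 75)/(99 + 75) = 0.138
VSWR = (1 + 0.138)/(1 − 0.138)

VSWR ≈ 1.32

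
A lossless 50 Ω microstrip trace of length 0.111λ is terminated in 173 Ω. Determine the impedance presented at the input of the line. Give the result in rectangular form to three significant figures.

βl = 2π × 0.111 = 40°
tan(βl) = tan(40°) = 0.838
Z_in = Z_0·(Z_L + jZ_0·tanβl)/(Z_0 + jZ_L·tanβl)
     = 50·(173 + j41.9)/(50 + j145)

Z_in ≈ 31.3 − j48.9 Ω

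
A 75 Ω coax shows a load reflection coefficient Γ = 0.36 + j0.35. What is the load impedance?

Z_L ≈ 105 + j98.7 Ω

Z_L = Z_0·(1 + Γ)/(1 − Γ) = 75·(1.36 + j0.35)/(0.64 − j0.35)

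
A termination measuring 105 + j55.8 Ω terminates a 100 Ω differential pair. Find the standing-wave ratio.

Γ = (Z_L − Z_0)/(Z_L + Z_0) = (5 + j55.8)/(205 + j55.8)
|Γ| = 56/212 = 0.264
VSWR = (1 + |Γ|)/(1 − |Γ|) = 1.26/0.736

VSWR ≈ 1.72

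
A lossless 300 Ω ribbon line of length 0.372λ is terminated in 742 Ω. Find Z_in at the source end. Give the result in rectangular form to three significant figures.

βl = 2π × 0.372 = 134°
tan(βl) = tan(134°) = -1.04
Z_in = Z_0·(Z_L + jZ_0·tanβl)/(Z_0 + jZ_L·tanβl)
     = 300·(742 − j312)/(300 − j771)

Z_in ≈ 203 + j210 Ω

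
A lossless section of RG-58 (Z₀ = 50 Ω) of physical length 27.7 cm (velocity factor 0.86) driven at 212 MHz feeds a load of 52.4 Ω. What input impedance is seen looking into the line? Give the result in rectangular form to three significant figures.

Z_in ≈ 47.8 − j0.622 Ω

λ = v/f = 0.86·c / 212 MHz = 1.22 m
βl = 2π·l/λ = 2π × 0.228 = 81.9°
tan(βl) = tan(81.9°) = 7.06
Z_in = Z_0·(Z_L + jZ_0·tanβl)/(Z_0 + jZ_L·tanβl)
     = 50·(52.4 + j353)/(50 + j370)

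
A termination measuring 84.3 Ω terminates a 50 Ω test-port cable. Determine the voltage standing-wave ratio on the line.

VSWR ≈ 1.69

For a purely resistive load, VSWR = R_L/Z_0 or Z_0/R_L (whichever > 1) = 84.3/50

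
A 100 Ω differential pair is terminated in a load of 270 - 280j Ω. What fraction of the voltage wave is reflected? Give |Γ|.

Γ = (Z_L − Z_0)/(Z_L + Z_0) = (170 − j280)/(370 − j280)
|Γ| = 328/464

|Γ| ≈ 0.706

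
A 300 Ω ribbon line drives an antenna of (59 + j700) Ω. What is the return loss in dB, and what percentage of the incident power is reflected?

RL ≈ 0.528 dB; 88.6% of incident power reflected

Γ = (-241 + j700)/(359 + j700), |Γ| = 0.941
RL = −20·log₁₀(0.941) = 0.528 dB
P_refl/P_inc = |Γ|² = 0.886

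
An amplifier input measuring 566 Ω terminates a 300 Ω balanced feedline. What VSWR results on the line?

Γ = (566 − 300)/(566 + 300) = 0.307
VSWR = (1 + 0.307)/(1 − 0.307)

VSWR ≈ 1.89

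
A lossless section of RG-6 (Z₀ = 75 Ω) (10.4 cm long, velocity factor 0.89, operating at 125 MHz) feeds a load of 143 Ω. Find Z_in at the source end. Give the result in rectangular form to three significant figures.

Z_in ≈ 115 − j45.8 Ω

λ = v/f = 0.89·c / 125 MHz = 2.14 m
βl = 2π·l/λ = 2π × 0.0487 = 17.5°
tan(βl) = tan(17.5°) = 0.316
Z_in = Z_0·(Z_L + jZ_0·tanβl)/(Z_0 + jZ_L·tanβl)
     = 75·(143 + j23.7)/(75 + j45.2)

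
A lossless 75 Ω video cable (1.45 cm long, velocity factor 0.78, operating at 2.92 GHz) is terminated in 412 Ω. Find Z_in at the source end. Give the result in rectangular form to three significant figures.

Z_in ≈ 16.5 − j33.4 Ω

λ = v/f = 0.78·c / 2.92 GHz = 0.0801 m
βl = 2π·l/λ = 2π × 0.181 = 65.1°
tan(βl) = tan(65.1°) = 2.16
Z_in = Z_0·(Z_L + jZ_0·tanβl)/(Z_0 + jZ_L·tanβl)
     = 75·(412 + j162)/(75 + j889)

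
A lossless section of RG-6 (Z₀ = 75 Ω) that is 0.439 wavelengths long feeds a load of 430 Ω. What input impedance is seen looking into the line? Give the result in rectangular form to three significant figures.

βl = 2π × 0.439 = 158°
tan(βl) = tan(158°) = -0.403
Z_in = Z_0·(Z_L + jZ_0·tanβl)/(Z_0 + jZ_L·tanβl)
     = 75·(430 − j30.2)/(75 − j173)

Z_in ≈ 78.8 + j152 Ω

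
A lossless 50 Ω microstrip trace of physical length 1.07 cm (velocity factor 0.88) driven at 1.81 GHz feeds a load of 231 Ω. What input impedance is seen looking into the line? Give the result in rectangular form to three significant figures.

λ = v/f = 0.88·c / 1.81 GHz = 0.146 m
βl = 2π·l/λ = 2π × 0.0734 = 26.4°
tan(βl) = tan(26.4°) = 0.497
Z_in = Z_0·(Z_L + jZ_0·tanβl)/(Z_0 + jZ_L·tanβl)
     = 50·(231 + j24.8)/(50 + j115)

Z_in ≈ 46 − j80.6 Ω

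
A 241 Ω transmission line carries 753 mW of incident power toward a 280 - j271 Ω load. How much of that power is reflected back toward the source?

P_reflected ≈ 164 mW

|Γ| = |(39 − j271)/(521 − j271)| = 0.466
|Γ|² = 0.217
P_refl = |Γ|²·P_inc = 164 mW, P_del = (1 − |Γ|²)·P_inc = 589 mW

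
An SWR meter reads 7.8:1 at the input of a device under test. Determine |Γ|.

|Γ| ≈ 0.773

|Γ| = (S − 1)/(S + 1) = (7.8 − 1)/(7.8 + 1) = 6.8/8.8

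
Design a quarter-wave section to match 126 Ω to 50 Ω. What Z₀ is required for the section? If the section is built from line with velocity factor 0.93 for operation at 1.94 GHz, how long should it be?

Z_qwt ≈ 79.4 Ω; length ≈ 3.6 cm

Z_qwt = √(Z_0·R_L) = √(50 × 126) = √6300
λ = 0.93·c/f = 0.144 m, so l = λ/4 = 0.036 m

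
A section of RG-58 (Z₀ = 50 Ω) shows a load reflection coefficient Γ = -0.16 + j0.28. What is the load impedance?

Z_L ≈ 31.5 + j19.7 Ω

Z_L = Z_0·(1 + Γ)/(1 − Γ) = 50·(0.84 + j0.28)/(1.16 − j0.28)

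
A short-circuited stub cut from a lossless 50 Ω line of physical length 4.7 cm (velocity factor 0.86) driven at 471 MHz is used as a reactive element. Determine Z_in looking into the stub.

λ = v/f = 0.86·c / 471 MHz = 0.548 m
βl = 2π·l/λ = 2π × 0.0858 = 30.9°
tan(βl) = 0.598
For a short-circuited stub, Z_in = jZ_0·tan(βl)

Z_in ≈ +j29.9 Ω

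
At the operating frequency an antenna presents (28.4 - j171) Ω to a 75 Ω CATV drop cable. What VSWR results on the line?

Γ = (Z_L − Z_0)/(Z_L + Z_0) = (-46.6 − j171)/(103.4 − j171)
|Γ| = 177/200 = 0.887
VSWR = (1 + |Γ|)/(1 − |Γ|) = 1.89/0.113

VSWR ≈ 16.7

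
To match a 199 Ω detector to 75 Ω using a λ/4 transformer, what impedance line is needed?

Z_qwt ≈ 122 Ω

Z_qwt = √(Z_0·R_L) = √(75 × 199) = √14920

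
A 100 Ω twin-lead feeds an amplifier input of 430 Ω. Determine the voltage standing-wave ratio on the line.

VSWR ≈ 4.3

Γ = (430 − 100)/(430 + 100) = 0.623
VSWR = (1 + 0.623)/(1 − 0.623)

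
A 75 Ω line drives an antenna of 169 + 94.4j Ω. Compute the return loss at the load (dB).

RL ≈ 5.86 dB

Γ = (94 + j94.4)/(244 + j94.4), |Γ| = 0.509
RL = −20·log₁₀|Γ| = −20·log₁₀(0.509)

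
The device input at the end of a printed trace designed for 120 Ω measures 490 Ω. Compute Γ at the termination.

Γ = 0.607

Γ = (Z_L − Z_0)/(Z_L + Z_0) = (490 − 120)/(490 + 120) = 370/610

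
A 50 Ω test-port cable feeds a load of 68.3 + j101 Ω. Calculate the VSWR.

VSWR ≈ 4.88

Γ = (Z_L − Z_0)/(Z_L + Z_0) = (18.3 + j101)/(118.3 + j101)
|Γ| = 103/156 = 0.66
VSWR = (1 + |Γ|)/(1 − |Γ|) = 1.66/0.34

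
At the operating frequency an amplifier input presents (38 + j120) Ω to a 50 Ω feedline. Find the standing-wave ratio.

VSWR ≈ 9.55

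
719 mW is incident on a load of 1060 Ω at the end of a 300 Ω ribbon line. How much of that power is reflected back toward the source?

Γ = (1060 − 300)/(1060 + 300) = 0.559
|Γ|² = 0.312
P_refl = |Γ|²·P_inc = 225 mW, P_del = (1 − |Γ|²)·P_inc = 494 mW

P_reflected ≈ 225 mW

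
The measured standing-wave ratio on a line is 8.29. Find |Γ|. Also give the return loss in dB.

|Γ| = (S − 1)/(S + 1) = (8.29 − 1)/(8.29 + 1) = 7.29/9.29
RL = −20·log₁₀|Γ| = −20·log₁₀(0.785)

|Γ| ≈ 0.785; return loss ≈ 2.11 dB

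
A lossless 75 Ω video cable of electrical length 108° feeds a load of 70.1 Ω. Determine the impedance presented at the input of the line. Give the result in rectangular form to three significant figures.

Z_in ≈ 79.1 − j3.15 Ω

tan(βl) = tan(108°) = -3.08
Z_in = Z_0·(Z_L + jZ_0·tanβl)/(Z_0 + jZ_L·tanβl)
     = 75·(70.1 − j231)/(75 − j216)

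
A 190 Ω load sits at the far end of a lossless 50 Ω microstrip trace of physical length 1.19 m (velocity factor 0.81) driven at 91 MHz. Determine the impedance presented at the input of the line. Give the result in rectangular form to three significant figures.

Z_in ≈ 75.8 + j84.6 Ω

λ = v/f = 0.81·c / 91 MHz = 2.67 m
βl = 2π·l/λ = 2π × 0.446 = 160°
tan(βl) = tan(160°) = -0.356
Z_in = Z_0·(Z_L + jZ_0·tanβl)/(Z_0 + jZ_L·tanβl)
     = 50·(190 − j17.8)/(50 − j67.5)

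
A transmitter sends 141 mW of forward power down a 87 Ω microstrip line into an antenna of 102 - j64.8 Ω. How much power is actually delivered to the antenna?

P_delivered ≈ 125 mW

|Γ| = |(15 − j64.8)/(189 − j64.8)| = 0.333
|Γ|² = 0.111
P_refl = |Γ|²·P_inc = 15.6 mW, P_del = (1 − |Γ|²)·P_inc = 125 mW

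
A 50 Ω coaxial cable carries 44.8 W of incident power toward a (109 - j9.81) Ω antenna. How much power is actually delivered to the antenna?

P_delivered ≈ 38.5 W

|Γ| = |(59 − j9.81)/(159 − j9.81)| = 0.375
|Γ|² = 0.141
P_refl = |Γ|²·P_inc = 6.32 W, P_del = (1 − |Γ|²)·P_inc = 38.5 W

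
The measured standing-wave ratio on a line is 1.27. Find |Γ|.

|Γ| ≈ 0.119

|Γ| = (S − 1)/(S + 1) = (1.27 − 1)/(1.27 + 1) = 0.27/2.27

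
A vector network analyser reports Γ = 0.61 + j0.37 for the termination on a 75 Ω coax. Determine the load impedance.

Z_L = Z_0·(1 + Γ)/(1 − Γ) = 75·(1.61 + j0.37)/(0.39 − j0.37)

Z_L ≈ 127 + j192 Ω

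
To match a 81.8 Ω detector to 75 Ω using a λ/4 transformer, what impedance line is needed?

Z_qwt = √(Z_0·R_L) = √(75 × 81.8) = √6135

Z_qwt ≈ 78.3 Ω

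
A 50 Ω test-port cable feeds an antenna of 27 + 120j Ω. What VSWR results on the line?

Γ = (Z_L − Z_0)/(Z_L + Z_0) = (-23 + j120)/(77 + j120)
|Γ| = 122/143 = 0.857
VSWR = (1 + |Γ|)/(1 − |Γ|) = 1.86/0.143

VSWR ≈ 13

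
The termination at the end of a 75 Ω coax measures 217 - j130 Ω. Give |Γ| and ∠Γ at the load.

Γ ≈ 0.602 ∠ -18.5°

Γ = (Z_L − Z_0)/(Z_L + Z_0) = (142 − j130)/(292 − j130)
|Γ| = 193/320 = 0.602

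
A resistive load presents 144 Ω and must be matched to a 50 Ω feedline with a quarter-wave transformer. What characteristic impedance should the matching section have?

Z_qwt ≈ 84.9 Ω

Z_qwt = √(Z_0·R_L) = √(50 × 144) = √7200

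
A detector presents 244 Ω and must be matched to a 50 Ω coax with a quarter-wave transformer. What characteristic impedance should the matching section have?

Z_qwt = √(Z_0·R_L) = √(50 × 244) = √12200

Z_qwt ≈ 110 Ω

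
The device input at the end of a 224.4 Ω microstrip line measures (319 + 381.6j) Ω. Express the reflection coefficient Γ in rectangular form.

Γ ≈ 0.447 + j0.388

Γ = (Z_L − Z_0)/(Z_L + Z_0) = (94.6 + j381.6)/(543.4 + j381.6)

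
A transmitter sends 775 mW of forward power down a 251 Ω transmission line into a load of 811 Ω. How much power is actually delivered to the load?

Γ = (811 − 251)/(811 + 251) = 0.527
|Γ|² = 0.278
P_refl = |Γ|²·P_inc = 215 mW, P_del = (1 − |Γ|²)·P_inc = 560 mW

P_delivered ≈ 560 mW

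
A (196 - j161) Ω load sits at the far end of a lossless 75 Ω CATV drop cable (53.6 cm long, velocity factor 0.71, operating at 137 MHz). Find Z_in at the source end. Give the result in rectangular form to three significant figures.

Z_in ≈ 31.8 + j68.7 Ω

λ = v/f = 0.71·c / 137 MHz = 1.55 m
βl = 2π·l/λ = 2π × 0.345 = 124°
tan(βl) = tan(124°) = -1.48
Z_in = Z_0·(Z_L + jZ_0·tanβl)/(Z_0 + jZ_L·tanβl)
     = 75·(196 − j272)/(-163 − j289)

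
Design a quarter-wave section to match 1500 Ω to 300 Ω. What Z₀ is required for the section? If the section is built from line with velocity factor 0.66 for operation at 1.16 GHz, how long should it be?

Z_qwt ≈ 671 Ω; length ≈ 4.27 cm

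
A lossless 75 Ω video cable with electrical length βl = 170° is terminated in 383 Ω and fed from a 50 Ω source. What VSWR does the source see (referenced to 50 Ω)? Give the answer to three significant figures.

tan(βl) = -0.176
Z_in = Z_0·(Z_L + jZ_0·tanβl)/(Z_0 + jZ_L·tanβl) = 218 + j183 Ω
Γ_s = (Z_in − Z_s)/(Z_in + Z_s) = (168 + j183)/(268 + j183), |Γ_s| = 0.766
VSWR = (1 + |Γ_s|)/(1 − |Γ_s|)

VSWR ≈ 7.53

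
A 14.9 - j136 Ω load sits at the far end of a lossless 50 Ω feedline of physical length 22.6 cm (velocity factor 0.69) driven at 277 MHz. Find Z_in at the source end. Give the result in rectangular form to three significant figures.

Z_in ≈ 2.9 + j40.2 Ω

λ = v/f = 0.69·c / 277 MHz = 0.747 m
βl = 2π·l/λ = 2π × 0.302 = 109°
tan(βl) = tan(109°) = -2.93
Z_in = Z_0·(Z_L + jZ_0·tanβl)/(Z_0 + jZ_L·tanβl)
     = 50·(14.9 − j282)/(-348 − j43.6)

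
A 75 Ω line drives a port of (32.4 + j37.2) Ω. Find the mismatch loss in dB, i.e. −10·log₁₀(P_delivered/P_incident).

Γ = (-42.6 + j37.2)/(107.4 + j37.2), |Γ| = 0.498
|Γ|² = 0.248, so P_del/P_inc = 1 − |Γ|² = 0.752
ML = −10·log₁₀(1 − |Γ|²)

mismatch loss ≈ 1.24 dB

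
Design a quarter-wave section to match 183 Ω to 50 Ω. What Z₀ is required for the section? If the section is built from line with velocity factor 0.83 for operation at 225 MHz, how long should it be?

Z_qwt ≈ 95.7 Ω; length ≈ 27.7 cm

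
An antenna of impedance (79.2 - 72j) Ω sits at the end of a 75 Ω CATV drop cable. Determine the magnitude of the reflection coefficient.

|Γ| ≈ 0.424

Γ = (Z_L − Z_0)/(Z_L + Z_0) = (4.2 − j72)/(154.2 − j72)
|Γ| = 72.1/170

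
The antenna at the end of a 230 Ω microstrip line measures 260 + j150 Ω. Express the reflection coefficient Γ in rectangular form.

Γ = (Z_L − Z_0)/(Z_L + Z_0) = (30 + j150)/(490 + j150)

Γ ≈ 0.142 + j0.263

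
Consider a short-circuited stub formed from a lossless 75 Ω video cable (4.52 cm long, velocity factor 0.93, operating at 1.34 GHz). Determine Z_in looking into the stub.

λ = v/f = 0.93·c / 1.34 GHz = 0.208 m
βl = 2π·l/λ = 2π × 0.217 = 78.2°
tan(βl) = 4.77
For a short-circuited stub, Z_in = jZ_0·tan(βl)

Z_in ≈ +j358 Ω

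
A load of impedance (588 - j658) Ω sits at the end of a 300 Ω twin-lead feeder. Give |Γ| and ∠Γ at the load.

Γ ≈ 0.65 ∠ -29.8°

Γ = (Z_L − Z_0)/(Z_L + Z_0) = (288 − j658)/(888 − j658)
|Γ| = 718/1110 = 0.65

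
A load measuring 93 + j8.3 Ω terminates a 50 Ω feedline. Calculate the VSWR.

Γ = (Z_L − Z_0)/(Z_L + Z_0) = (43 + j8.3)/(143 + j8.3)
|Γ| = 43.8/143 = 0.306
VSWR = (1 + |Γ|)/(1 − |Γ|) = 1.31/0.694

VSWR ≈ 1.88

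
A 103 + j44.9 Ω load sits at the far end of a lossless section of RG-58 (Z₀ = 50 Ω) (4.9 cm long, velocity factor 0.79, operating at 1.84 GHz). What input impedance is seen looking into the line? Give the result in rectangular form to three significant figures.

λ = v/f = 0.79·c / 1.84 GHz = 0.129 m
βl = 2π·l/λ = 2π × 0.38 = 137°
tan(βl) = tan(137°) = -0.934
Z_in = Z_0·(Z_L + jZ_0·tanβl)/(Z_0 + jZ_L·tanβl)
     = 50·(103 − j1.8)/(91.9 − j96.2)

Z_in ≈ 27.2 + j27.5 Ω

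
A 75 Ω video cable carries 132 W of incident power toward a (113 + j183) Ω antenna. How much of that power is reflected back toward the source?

P_reflected ≈ 67 W

|Γ| = |(38 + j183)/(188 + j183)| = 0.712
|Γ|² = 0.508
P_refl = |Γ|²·P_inc = 67 W, P_del = (1 − |Γ|²)·P_inc = 65 W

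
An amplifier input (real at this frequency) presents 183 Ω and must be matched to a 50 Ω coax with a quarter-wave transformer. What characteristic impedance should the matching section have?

Z_qwt ≈ 95.7 Ω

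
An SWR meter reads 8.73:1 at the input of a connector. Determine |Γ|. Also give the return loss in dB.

|Γ| ≈ 0.794; return loss ≈ 2 dB

|Γ| = (S − 1)/(S + 1) = (8.73 − 1)/(8.73 + 1) = 7.73/9.73
RL = −20·log₁₀|Γ| = −20·log₁₀(0.794)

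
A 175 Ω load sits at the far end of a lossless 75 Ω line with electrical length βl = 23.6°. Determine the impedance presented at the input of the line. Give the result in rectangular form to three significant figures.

tan(βl) = tan(23.6°) = 0.437
Z_in = Z_0·(Z_L + jZ_0·tanβl)/(Z_0 + jZ_L·tanβl)
     = 75·(175 + j32.8)/(75 + j76.5)

Z_in ≈ 102 − j71.4 Ω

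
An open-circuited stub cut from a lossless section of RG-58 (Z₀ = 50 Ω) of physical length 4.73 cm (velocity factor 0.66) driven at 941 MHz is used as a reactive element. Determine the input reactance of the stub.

λ = v/f = 0.66·c / 941 MHz = 0.21 m
βl = 2π·l/λ = 2π × 0.225 = 80.9°
tan(βl) = 6.26
For an open-circuited stub, Z_in = −jZ_0·cot(βl) = −jZ_0/tan(βl)

X_in ≈ -7.99 Ω (capacitive)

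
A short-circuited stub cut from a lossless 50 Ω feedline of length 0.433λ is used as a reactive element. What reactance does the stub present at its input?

βl = 2π × 0.433 = 156°
tan(βl) = -0.448
For a short-circuited stub, Z_in = jZ_0·tan(βl)

X_in ≈ -22.4 Ω (capacitive)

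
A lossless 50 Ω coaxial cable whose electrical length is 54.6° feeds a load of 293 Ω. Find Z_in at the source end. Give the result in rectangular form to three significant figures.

tan(βl) = tan(54.6°) = 1.41
Z_in = Z_0·(Z_L + jZ_0·tanβl)/(Z_0 + jZ_L·tanβl)
     = 50·(293 + j70.4)/(50 + j412)

Z_in ≈ 12.7 − j34 Ω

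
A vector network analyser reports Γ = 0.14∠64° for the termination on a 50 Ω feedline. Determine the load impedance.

Z_L ≈ 54.7 + j14 Ω

Z_L = Z_0·(1 + Γ)/(1 − Γ) = 50·(1.06 + j0.126)/(0.939 − j0.126)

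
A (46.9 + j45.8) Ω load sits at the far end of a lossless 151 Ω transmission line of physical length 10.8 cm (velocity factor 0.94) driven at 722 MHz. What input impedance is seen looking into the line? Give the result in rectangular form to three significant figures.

λ = v/f = 0.94·c / 722 MHz = 0.391 m
βl = 2π·l/λ = 2π × 0.277 = 99.5°
tan(βl) = tan(99.5°) = -5.95
Z_in = Z_0·(Z_L + jZ_0·tanβl)/(Z_0 + jZ_L·tanβl)
     = 151·(46.9 − j852)/(423 − j279)

Z_in ≈ 151 − j204 Ω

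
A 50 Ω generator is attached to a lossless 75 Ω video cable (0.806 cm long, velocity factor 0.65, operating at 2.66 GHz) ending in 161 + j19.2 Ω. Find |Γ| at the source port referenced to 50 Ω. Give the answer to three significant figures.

|Γ| ≈ 0.464

λ = v/f = 0.65·c / 2.66 GHz = 0.0733 m
βl = 2π·l/λ = 2π × 0.11 = 39.6°
tan(βl) = 0.827
Z_in = Z_0·(Z_L + jZ_0·tanβl)/(Z_0 + jZ_L·tanβl) = 71.9 − j58.8 Ω
Γ_s = (Z_in − Z_s)/(Z_in + Z_s) = (21.9 − j58.8)/(122 − j58.8), |Γ_s| = 0.464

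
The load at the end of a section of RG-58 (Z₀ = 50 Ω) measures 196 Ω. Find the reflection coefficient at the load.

Γ = (Z_L − Z_0)/(Z_L + Z_0) = (196 − 50)/(196 + 50) = 146/246

Γ = 0.593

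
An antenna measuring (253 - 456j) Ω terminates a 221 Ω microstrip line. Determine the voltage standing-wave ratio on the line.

VSWR ≈ 5.56

Γ = (Z_L − Z_0)/(Z_L + Z_0) = (32 − j456)/(474 − j456)
|Γ| = 457/658 = 0.695
VSWR = (1 + |Γ|)/(1 − |Γ|) = 1.69/0.305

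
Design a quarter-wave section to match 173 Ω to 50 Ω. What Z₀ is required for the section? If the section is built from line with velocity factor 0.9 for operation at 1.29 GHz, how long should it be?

Z_qwt ≈ 93 Ω; length ≈ 5.23 cm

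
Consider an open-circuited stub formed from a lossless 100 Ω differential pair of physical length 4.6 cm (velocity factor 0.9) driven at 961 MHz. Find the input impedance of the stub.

λ = v/f = 0.9·c / 961 MHz = 0.281 m
βl = 2π·l/λ = 2π × 0.164 = 58.9°
tan(βl) = 1.66
For an open-circuited stub, Z_in = −jZ_0·cot(βl) = −jZ_0/tan(βl)

Z_in ≈ −j60.2 Ω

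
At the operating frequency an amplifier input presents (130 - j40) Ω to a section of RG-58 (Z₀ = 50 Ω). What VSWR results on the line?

Γ = (Z_L − Z_0)/(Z_L + Z_0) = (80 − j40)/(180 − j40)
|Γ| = 89.4/184 = 0.485
VSWR = (1 + |Γ|)/(1 − |Γ|) = 1.49/0.515

VSWR ≈ 2.88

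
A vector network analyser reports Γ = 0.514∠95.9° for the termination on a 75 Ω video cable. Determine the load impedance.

Z_L = Z_0·(1 + Γ)/(1 − Γ) = 75·(0.947 + j0.511)/(1.05 − j0.511)

Z_L ≈ 40.3 + j56 Ω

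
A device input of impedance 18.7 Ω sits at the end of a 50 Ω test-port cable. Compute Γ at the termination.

Γ = (Z_L − Z_0)/(Z_L + Z_0) = (18.7 − 50)/(18.7 + 50) = -31.3/68.7

Γ = -0.456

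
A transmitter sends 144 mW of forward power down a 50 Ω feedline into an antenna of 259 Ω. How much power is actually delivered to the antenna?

P_delivered ≈ 78.1 mW

Γ = (259 − 50)/(259 + 50) = 0.676
|Γ|² = 0.457
P_refl = |Γ|²·P_inc = 65.9 mW, P_del = (1 − |Γ|²)·P_inc = 78.1 mW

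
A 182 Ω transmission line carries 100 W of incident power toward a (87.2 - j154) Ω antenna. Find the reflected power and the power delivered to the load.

|Γ| = |(-94.8 − j154)/(269.2 − j154)| = 0.583
|Γ|² = 0.34
P_refl = |Γ|²·P_inc = 34 W, P_del = (1 − |Γ|²)·P_inc = 66 W

P_reflected ≈ 34 W; P_delivered ≈ 66 W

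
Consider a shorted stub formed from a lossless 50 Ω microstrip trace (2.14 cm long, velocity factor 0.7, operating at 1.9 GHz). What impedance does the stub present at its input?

λ = v/f = 0.7·c / 1.9 GHz = 0.111 m
βl = 2π·l/λ = 2π × 0.194 = 69.7°
tan(βl) = 2.7
For a shorted stub, Z_in = jZ_0·tan(βl)

Z_in ≈ +j135 Ω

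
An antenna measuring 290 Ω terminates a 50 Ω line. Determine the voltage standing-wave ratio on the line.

VSWR ≈ 5.8

For a purely resistive load, VSWR = R_L/Z_0 or Z_0/R_L (whichever > 1) = 290/50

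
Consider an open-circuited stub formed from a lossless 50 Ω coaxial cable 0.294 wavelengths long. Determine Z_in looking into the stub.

βl = 2π × 0.294 = 106°
tan(βl) = -3.52
For an open-circuited stub, Z_in = −jZ_0·cot(βl) = −jZ_0/tan(βl)

Z_in ≈ +j14.2 Ω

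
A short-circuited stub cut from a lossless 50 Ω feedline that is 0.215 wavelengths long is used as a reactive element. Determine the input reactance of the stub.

X_in ≈ 224 Ω (inductive)

βl = 2π × 0.215 = 77.4°
tan(βl) = 4.47
For a short-circuited stub, Z_in = jZ_0·tan(βl)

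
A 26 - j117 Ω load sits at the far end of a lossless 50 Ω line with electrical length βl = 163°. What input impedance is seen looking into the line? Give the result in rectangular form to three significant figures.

tan(βl) = tan(163°) = -0.306
Z_in = Z_0·(Z_L + jZ_0·tanβl)/(Z_0 + jZ_L·tanβl)
     = 50·(26 − j132)/(14.2 − j7.95)

Z_in ≈ 268 − j315 Ω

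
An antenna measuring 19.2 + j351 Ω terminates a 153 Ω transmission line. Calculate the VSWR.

Γ = (Z_L − Z_0)/(Z_L + Z_0) = (-133.8 + j351)/(172.2 + j351)
|Γ| = 376/391 = 0.961
VSWR = (1 + |Γ|)/(1 − |Γ|) = 1.96/0.0392

VSWR ≈ 50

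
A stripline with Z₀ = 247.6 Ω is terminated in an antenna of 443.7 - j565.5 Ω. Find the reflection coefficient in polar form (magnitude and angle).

Γ = (Z_L − Z_0)/(Z_L + Z_0) = (196.1 − j565.5)/(691.3 − j565.5)
|Γ| = 599/893 = 0.67

Γ ≈ 0.67 ∠ -31.6°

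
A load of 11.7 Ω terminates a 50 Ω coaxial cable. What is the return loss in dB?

RL ≈ 4.14 dB

Γ = (11.7 − 50)/(11.7 + 50) = -0.621
RL = −20·log₁₀|Γ| = −20·log₁₀(0.621)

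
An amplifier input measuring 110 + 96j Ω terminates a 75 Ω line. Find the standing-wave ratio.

Γ = (Z_L − Z_0)/(Z_L + Z_0) = (35 + j96)/(185 + j96)
|Γ| = 102/208 = 0.49
VSWR = (1 + |Γ|)/(1 − |Γ|) = 1.49/0.51

VSWR ≈ 2.92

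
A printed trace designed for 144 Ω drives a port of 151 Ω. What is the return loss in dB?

RL ≈ 32.5 dB

Γ = (151 − 144)/(151 + 144) = 0.0237
RL = −20·log₁₀|Γ| = −20·log₁₀(0.0237)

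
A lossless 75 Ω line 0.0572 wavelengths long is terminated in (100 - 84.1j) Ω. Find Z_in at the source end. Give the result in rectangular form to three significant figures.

βl = 2π × 0.0572 = 20.6°
tan(βl) = tan(20.6°) = 0.376
Z_in = Z_0·(Z_L + jZ_0·tanβl)/(Z_0 + jZ_L·tanβl)
     = 75·(100 − j55.9)/(107 + j37.6)

Z_in ≈ 50.2 − j57.1 Ω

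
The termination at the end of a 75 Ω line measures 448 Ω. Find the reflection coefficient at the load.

Γ = 0.713

Γ = (Z_L − Z_0)/(Z_L + Z_0) = (448 − 75)/(448 + 75) = 373/523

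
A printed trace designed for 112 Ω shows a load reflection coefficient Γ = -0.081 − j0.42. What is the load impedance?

Z_L ≈ 68 − j69.9 Ω

Z_L = Z_0·(1 + Γ)/(1 − Γ) = 112·(0.919 − j0.42)/(1.08 + j0.42)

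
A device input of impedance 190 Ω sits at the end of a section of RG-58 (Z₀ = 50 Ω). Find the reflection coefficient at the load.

Γ = (Z_L − Z_0)/(Z_L + Z_0) = (190 − 50)/(190 + 50) = 140/240

Γ = 0.583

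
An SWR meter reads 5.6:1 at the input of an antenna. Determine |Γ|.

|Γ| ≈ 0.697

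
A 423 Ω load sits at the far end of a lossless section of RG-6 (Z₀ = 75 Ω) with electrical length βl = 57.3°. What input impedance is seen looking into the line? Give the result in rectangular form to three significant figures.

tan(βl) = tan(57.3°) = 1.56
Z_in = Z_0·(Z_L + jZ_0·tanβl)/(Z_0 + jZ_L·tanβl)
     = 75·(423 + j117)/(75 + j659)

Z_in ≈ 18.5 − j46 Ω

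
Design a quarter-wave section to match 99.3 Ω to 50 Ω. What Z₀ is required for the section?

Z_qwt = √(Z_0·R_L) = √(50 × 99.3) = √4965

Z_qwt ≈ 70.5 Ω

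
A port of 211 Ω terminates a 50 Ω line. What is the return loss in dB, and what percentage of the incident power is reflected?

Γ = (211 − 50)/(211 + 50) = 0.617
RL = −20·log₁₀(0.617) = 4.2 dB
P_refl/P_inc = |Γ|² = 0.381

RL ≈ 4.2 dB; 38.1% of incident power reflected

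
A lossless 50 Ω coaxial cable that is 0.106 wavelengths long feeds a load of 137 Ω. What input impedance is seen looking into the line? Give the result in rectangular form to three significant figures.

βl = 2π × 0.106 = 38.2°
tan(βl) = tan(38.2°) = 0.786
Z_in = Z_0·(Z_L + jZ_0·tanβl)/(Z_0 + jZ_L·tanβl)
     = 50·(137 + j39.3)/(50 + j108)

Z_in ≈ 39.3 − j45.4 Ω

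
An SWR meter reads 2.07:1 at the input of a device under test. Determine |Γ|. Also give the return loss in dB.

|Γ| ≈ 0.349; return loss ≈ 9.16 dB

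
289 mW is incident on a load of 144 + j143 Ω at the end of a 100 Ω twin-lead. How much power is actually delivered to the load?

P_delivered ≈ 208 mW

|Γ| = |(44 + j143)/(244 + j143)| = 0.529
|Γ|² = 0.28
P_refl = |Γ|²·P_inc = 80.9 mW, P_del = (1 − |Γ|²)·P_inc = 208 mW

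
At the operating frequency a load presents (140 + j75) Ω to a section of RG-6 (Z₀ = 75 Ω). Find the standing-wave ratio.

VSWR ≈ 2.55

Γ = (Z_L − Z_0)/(Z_L + Z_0) = (65 + j75)/(215 + j75)
|Γ| = 99.2/228 = 0.436
VSWR = (1 + |Γ|)/(1 − |Γ|) = 1.44/0.564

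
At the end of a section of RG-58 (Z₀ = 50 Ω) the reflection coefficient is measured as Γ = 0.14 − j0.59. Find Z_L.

Z_L ≈ 29.1 − j54.2 Ω

Z_L = Z_0·(1 + Γ)/(1 − Γ) = 50·(1.14 − j0.59)/(0.86 + j0.59)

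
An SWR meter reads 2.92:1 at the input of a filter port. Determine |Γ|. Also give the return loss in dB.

|Γ| = (S − 1)/(S + 1) = (2.92 − 1)/(2.92 + 1) = 1.92/3.92
RL = −20·log₁₀|Γ| = −20·log₁₀(0.49)

|Γ| ≈ 0.49; return loss ≈ 6.2 dB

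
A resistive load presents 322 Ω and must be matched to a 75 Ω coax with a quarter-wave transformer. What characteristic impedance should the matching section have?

Z_qwt = √(Z_0·R_L) = √(75 × 322) = √24150

Z_qwt ≈ 155 Ω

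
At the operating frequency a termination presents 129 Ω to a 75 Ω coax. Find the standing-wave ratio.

VSWR ≈ 1.72

Γ = (129 − 75)/(129 + 75) = 0.265
VSWR = (1 + 0.265)/(1 − 0.265)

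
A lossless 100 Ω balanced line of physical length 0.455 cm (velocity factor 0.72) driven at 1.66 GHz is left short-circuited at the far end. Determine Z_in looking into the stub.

Z_in ≈ +j22.3 Ω

λ = v/f = 0.72·c / 1.66 GHz = 0.13 m
βl = 2π·l/λ = 2π × 0.035 = 12.6°
tan(βl) = 0.223
For a short-circuited stub, Z_in = jZ_0·tan(βl)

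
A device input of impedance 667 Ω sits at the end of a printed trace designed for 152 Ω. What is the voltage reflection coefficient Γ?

Γ = (Z_L − Z_0)/(Z_L + Z_0) = (667 − 152)/(667 + 152) = 515/819

Γ = 0.629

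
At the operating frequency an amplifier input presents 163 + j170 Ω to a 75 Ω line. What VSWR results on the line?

VSWR ≈ 4.79

Γ = (Z_L − Z_0)/(Z_L + Z_0) = (88 + j170)/(238 + j170)
|Γ| = 191/292 = 0.654
VSWR = (1 + |Γ|)/(1 − |Γ|) = 1.65/0.346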